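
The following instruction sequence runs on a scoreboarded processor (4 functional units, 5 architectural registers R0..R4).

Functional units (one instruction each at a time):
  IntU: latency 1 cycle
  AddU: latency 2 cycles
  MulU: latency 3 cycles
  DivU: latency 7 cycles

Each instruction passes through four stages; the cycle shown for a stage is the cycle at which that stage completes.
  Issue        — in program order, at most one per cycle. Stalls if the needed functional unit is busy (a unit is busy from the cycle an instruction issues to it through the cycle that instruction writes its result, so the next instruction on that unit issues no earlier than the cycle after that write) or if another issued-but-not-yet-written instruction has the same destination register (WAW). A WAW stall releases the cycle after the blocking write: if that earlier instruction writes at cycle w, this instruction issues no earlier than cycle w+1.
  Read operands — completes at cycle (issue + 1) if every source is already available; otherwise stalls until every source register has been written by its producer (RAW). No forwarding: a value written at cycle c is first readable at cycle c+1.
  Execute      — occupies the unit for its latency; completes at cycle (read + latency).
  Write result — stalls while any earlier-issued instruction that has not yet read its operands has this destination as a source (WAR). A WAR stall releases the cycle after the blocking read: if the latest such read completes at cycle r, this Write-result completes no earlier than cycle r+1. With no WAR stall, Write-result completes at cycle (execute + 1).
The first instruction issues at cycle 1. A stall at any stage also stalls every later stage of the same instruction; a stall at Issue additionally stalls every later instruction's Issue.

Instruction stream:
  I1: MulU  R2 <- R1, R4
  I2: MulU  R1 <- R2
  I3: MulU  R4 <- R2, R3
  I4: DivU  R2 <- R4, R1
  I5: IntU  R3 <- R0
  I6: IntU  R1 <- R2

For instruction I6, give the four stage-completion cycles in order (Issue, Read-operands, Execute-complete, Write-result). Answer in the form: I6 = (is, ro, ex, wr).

1) issue 1, read 2, done 5, write 6
2) issue 7, read 8, done 11, write 12  <struct: MulU busy until I1 writes@6>
3) issue 13, read 14, done 17, write 18  <struct: MulU busy until I2 writes@12>
4) issue 14, read 19, done 26, write 27  <RAW R4: wait I3 write@18>
5) issue 15, read 16, done 17, write 18
6) issue 19, read 28, done 29, write 30  <struct: IntU busy until I5 writes@18 / RAW R2: wait I4 write@27>

I6 = (19, 28, 29, 30)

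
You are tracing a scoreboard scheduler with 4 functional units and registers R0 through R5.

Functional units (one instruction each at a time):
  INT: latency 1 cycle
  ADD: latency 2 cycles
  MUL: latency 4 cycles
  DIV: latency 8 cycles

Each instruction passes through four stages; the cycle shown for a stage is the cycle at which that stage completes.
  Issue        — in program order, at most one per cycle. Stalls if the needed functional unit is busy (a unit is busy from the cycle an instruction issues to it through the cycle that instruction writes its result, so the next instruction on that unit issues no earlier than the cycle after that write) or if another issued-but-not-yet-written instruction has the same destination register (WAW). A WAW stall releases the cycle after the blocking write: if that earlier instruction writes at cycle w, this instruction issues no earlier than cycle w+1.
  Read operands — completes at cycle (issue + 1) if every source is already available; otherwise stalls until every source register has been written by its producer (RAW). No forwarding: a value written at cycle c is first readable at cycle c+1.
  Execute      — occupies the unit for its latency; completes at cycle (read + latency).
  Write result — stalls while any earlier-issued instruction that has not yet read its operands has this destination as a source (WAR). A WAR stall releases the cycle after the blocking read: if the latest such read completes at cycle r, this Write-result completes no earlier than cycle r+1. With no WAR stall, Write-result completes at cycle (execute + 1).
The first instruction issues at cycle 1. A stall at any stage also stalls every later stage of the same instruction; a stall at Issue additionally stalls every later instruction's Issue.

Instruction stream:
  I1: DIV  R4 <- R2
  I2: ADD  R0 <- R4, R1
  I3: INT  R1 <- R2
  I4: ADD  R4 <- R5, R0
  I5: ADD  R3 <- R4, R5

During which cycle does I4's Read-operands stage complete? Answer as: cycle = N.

cycle = 17

t=1  I1 dispatched to DIV
t=2  I1 operands ready | I2 dispatched to ADD
t=3  I3 dispatched to INT
t=4  I3 operands ready
t=5  I3 complete
t=10  I1 complete
t=11  R4←I1
t=12  I2 operands ready
t=13  R1←I3
t=14  I2 complete
t=15  R0←I2
t=16  I4 dispatched to ADD
t=17  I4 operands ready
t=19  I4 complete
t=20  R4←I4
t=21  I5 dispatched to ADD
t=22  I5 operands ready
t=24  I5 complete
t=25  R3←I5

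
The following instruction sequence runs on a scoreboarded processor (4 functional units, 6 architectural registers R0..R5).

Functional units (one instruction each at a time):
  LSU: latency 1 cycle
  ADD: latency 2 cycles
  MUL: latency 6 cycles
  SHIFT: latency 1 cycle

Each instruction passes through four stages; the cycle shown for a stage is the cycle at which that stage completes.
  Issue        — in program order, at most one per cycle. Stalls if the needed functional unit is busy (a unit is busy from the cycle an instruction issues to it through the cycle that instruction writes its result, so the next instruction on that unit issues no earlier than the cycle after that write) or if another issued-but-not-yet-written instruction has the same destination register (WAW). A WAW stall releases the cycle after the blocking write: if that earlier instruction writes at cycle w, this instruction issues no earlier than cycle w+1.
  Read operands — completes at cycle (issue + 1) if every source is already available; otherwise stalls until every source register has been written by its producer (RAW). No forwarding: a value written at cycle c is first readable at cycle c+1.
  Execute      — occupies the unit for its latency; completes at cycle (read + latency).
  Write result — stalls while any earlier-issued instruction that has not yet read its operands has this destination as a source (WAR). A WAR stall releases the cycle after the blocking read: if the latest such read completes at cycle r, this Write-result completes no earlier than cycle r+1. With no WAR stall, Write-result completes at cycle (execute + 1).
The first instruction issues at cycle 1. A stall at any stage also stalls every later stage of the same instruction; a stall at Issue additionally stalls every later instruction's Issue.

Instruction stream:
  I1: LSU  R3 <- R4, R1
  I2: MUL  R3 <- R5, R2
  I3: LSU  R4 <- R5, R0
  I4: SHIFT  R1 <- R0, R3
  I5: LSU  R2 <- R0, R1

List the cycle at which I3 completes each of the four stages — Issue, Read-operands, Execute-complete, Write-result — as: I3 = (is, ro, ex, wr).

I3 = (6, 7, 8, 9)

1) issue 1, read 2, done 3, write 4
2) issue 5, read 6, done 12, write 13  <WAW R3: wait I1 write@4>
3) issue 6, read 7, done 8, write 9
4) issue 7, read 14, done 15, write 16  <RAW R3: wait I2 write@13>
5) issue 10, read 17, done 18, write 19  <struct: LSU busy until I3 writes@9 / RAW R1: wait I4 write@16>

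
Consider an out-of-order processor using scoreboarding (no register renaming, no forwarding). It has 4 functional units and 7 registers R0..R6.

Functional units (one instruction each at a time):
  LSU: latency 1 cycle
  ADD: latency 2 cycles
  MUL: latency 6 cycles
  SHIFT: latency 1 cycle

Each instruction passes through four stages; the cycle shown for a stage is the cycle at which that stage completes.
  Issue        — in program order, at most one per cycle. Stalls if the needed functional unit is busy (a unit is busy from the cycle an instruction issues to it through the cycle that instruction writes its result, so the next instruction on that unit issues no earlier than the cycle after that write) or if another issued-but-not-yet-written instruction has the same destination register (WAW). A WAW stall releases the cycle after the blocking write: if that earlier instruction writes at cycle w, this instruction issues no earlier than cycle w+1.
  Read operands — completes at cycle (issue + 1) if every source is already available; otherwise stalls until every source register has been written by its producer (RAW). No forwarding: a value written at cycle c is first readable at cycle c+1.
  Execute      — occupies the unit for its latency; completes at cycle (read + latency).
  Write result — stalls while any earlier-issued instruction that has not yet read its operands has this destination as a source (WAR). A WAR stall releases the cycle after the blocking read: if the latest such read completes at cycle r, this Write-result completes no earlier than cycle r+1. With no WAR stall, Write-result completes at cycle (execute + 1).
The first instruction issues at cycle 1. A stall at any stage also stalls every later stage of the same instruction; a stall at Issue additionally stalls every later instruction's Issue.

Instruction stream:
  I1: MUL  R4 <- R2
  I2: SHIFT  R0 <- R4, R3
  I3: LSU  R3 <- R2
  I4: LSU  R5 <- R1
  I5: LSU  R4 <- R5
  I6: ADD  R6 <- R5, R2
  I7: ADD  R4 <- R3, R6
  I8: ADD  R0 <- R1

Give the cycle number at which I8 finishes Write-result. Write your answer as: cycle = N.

  I1 | 1 | 2 | 8 | 9
  I2 | 2 | 10 | 11 | 12   RAW R4: wait I1 write@9
  I3 | 3 | 4 | 5 | 11   WAR R3: wait I2 read@10
  I4 | 12 | 13 | 14 | 15   struct: LSU busy until I3 writes@11
  I5 | 16 | 17 | 18 | 19   struct: LSU busy until I4 writes@15
  I6 | 17 | 18 | 20 | 21
  I7 | 22 | 23 | 25 | 26   struct: ADD busy until I6 writes@21
  I8 | 27 | 28 | 30 | 31   struct: ADD busy until I7 writes@26

cycle = 31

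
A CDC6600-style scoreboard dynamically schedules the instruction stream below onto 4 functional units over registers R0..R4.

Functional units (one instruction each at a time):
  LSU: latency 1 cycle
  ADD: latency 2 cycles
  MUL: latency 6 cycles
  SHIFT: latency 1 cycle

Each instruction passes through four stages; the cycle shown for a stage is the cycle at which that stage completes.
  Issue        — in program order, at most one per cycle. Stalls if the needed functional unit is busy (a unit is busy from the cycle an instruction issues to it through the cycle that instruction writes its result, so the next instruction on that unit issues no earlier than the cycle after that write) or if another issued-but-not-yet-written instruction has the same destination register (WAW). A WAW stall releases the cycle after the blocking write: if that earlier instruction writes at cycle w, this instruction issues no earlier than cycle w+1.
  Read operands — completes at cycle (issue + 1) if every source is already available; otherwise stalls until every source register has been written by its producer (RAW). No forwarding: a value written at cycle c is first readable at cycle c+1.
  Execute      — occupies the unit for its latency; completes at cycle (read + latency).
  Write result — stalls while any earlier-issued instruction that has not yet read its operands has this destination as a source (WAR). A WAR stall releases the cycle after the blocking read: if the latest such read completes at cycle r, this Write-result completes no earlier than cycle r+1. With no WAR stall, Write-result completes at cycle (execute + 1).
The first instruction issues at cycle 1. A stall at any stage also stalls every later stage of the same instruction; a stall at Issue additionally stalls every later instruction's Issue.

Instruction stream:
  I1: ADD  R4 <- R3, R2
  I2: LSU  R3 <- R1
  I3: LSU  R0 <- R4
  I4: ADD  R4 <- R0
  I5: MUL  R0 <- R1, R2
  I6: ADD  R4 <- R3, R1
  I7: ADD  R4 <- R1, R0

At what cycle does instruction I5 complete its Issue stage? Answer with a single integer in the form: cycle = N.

cycle = 10

  I1 | 1 | 2 | 4 | 5
  I2 | 2 | 3 | 4 | 5
  I3 | 6 | 7 | 8 | 9   struct: LSU busy until I2 writes@5
  I4 | 7 | 10 | 12 | 13   RAW R0: wait I3 write@9
  I5 | 10 | 11 | 17 | 18   WAW R0: wait I3 write@9
  I6 | 14 | 15 | 17 | 18   struct: ADD busy until I4 writes@13
  I7 | 19 | 20 | 22 | 23   struct: ADD busy until I6 writes@18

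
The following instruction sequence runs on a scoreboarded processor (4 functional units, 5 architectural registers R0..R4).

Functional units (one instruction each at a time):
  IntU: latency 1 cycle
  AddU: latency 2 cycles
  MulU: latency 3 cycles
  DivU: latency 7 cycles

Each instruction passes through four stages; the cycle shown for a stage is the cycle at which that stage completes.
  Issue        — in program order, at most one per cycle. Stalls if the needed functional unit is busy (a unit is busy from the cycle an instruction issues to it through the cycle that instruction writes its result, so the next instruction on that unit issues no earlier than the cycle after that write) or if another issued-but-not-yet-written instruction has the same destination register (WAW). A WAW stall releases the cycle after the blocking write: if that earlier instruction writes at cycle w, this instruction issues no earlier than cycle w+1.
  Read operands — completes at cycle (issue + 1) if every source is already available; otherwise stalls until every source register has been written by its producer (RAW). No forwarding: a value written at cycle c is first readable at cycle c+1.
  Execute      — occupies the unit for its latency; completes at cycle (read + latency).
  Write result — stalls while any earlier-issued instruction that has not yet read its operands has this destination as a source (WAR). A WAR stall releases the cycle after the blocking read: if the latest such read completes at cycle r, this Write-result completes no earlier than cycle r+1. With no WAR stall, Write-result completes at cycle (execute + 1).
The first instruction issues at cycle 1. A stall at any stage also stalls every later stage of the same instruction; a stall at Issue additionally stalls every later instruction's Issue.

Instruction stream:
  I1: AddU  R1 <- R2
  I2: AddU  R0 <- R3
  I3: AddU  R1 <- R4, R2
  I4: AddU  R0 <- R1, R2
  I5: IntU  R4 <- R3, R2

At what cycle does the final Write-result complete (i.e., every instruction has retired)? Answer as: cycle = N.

I1: IS=1 RO=2 EX=4 WR=5
I2: IS=6 RO=7 EX=9 WR=10  [struct: AddU busy until I1 writes@5]
I3: IS=11 RO=12 EX=14 WR=15  [struct: AddU busy until I2 writes@10]
I4: IS=16 RO=17 EX=19 WR=20  [struct: AddU busy until I3 writes@15]
I5: IS=17 RO=18 EX=19 WR=20

cycle = 20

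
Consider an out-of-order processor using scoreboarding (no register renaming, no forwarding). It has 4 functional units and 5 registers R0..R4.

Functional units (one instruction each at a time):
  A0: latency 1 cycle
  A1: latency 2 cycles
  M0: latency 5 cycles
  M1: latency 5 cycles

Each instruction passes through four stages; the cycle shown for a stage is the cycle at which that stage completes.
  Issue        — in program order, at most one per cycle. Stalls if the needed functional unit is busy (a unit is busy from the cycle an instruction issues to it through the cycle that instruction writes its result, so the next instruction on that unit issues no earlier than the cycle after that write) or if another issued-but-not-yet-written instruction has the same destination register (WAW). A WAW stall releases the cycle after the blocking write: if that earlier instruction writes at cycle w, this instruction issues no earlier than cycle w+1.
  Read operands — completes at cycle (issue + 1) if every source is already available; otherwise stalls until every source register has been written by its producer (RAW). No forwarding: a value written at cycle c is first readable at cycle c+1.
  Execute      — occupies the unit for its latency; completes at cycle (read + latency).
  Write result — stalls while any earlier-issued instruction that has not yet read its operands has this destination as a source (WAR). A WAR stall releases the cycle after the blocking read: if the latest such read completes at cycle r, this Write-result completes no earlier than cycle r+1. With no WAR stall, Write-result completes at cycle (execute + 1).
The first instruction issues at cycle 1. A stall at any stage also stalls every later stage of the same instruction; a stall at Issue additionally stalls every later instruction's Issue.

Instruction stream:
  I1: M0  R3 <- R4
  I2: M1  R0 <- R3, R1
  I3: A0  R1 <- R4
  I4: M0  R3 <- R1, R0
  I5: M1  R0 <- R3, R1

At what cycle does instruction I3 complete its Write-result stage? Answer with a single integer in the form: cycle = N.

cycle = 10

c1: I1 issues→M0
c2: I1 reads; I2 issues→M1
c3: I3 issues→A0
c4: I3 reads
c5: I3 exec-done
c7: I1 exec-done
c8: I1 writes R3
c9: I2 reads; I4 issues→M0
c10: I3 writes R1
c14: I2 exec-done
c15: I2 writes R0
c16: I4 reads; I5 issues→M1
c21: I4 exec-done
c22: I4 writes R3
c23: I5 reads
c28: I5 exec-done
c29: I5 writes R0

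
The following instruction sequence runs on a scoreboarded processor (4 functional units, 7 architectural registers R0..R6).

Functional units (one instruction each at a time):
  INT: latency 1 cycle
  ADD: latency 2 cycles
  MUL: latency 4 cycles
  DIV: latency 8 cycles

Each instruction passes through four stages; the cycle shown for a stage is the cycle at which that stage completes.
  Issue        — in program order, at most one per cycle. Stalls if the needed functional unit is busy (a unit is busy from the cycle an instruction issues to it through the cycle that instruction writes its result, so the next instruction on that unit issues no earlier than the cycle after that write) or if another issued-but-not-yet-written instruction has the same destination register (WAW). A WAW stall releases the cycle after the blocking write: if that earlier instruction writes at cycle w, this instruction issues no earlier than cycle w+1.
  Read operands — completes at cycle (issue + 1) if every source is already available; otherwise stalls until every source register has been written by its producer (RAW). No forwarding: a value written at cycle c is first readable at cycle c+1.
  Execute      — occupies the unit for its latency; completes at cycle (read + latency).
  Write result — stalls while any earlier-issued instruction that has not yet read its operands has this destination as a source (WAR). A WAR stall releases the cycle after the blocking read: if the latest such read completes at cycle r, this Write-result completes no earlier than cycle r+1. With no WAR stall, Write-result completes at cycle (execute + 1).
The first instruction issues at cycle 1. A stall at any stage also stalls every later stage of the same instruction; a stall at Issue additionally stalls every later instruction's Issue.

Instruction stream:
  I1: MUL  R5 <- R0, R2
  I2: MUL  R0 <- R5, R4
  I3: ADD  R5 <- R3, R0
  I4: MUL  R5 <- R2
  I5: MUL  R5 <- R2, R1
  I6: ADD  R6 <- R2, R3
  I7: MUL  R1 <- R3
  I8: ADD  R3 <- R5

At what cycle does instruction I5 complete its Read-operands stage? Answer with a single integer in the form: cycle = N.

1) issue 1, read 2, done 6, write 7
2) issue 8, read 9, done 13, write 14  <struct: MUL busy until I1 writes@7>
3) issue 9, read 15, done 17, write 18  <RAW R0: wait I2 write@14>
4) issue 19, read 20, done 24, write 25  <WAW R5: wait I3 write@18>
5) issue 26, read 27, done 31, write 32  <struct: MUL busy until I4 writes@25>
6) issue 27, read 28, done 30, write 31
7) issue 33, read 34, done 38, write 39  <struct: MUL busy until I5 writes@32>
8) issue 34, read 35, done 37, write 38

cycle = 27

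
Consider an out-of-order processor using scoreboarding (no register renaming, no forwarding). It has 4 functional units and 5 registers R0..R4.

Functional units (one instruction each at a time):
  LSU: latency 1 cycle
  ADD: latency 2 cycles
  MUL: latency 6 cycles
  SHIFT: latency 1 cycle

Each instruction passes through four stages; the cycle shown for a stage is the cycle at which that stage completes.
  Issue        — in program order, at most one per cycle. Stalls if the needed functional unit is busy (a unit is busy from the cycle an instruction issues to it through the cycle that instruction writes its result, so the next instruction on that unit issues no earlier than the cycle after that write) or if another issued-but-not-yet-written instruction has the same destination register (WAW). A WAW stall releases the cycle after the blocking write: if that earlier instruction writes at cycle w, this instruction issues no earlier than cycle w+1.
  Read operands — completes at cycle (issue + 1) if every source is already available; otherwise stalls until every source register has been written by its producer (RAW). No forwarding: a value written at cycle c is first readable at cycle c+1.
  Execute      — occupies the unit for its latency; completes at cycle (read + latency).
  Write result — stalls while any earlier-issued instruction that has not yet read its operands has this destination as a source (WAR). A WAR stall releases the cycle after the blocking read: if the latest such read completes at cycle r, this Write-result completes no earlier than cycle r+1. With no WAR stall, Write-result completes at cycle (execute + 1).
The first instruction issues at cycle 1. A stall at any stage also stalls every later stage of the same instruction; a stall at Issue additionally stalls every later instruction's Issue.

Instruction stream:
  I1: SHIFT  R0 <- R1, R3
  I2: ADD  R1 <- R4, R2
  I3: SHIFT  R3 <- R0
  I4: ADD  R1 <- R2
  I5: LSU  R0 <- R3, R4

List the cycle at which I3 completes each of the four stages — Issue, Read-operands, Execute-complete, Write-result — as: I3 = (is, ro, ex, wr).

I3 = (5, 6, 7, 8)

[I1] 1/2/3/4
[I2] 2/3/5/6
[I3] 5/6/7/8  (struct: SHIFT busy until I1 writes@4)
[I4] 7/8/10/11  (struct: ADD busy until I2 writes@6)
[I5] 8/9/10/11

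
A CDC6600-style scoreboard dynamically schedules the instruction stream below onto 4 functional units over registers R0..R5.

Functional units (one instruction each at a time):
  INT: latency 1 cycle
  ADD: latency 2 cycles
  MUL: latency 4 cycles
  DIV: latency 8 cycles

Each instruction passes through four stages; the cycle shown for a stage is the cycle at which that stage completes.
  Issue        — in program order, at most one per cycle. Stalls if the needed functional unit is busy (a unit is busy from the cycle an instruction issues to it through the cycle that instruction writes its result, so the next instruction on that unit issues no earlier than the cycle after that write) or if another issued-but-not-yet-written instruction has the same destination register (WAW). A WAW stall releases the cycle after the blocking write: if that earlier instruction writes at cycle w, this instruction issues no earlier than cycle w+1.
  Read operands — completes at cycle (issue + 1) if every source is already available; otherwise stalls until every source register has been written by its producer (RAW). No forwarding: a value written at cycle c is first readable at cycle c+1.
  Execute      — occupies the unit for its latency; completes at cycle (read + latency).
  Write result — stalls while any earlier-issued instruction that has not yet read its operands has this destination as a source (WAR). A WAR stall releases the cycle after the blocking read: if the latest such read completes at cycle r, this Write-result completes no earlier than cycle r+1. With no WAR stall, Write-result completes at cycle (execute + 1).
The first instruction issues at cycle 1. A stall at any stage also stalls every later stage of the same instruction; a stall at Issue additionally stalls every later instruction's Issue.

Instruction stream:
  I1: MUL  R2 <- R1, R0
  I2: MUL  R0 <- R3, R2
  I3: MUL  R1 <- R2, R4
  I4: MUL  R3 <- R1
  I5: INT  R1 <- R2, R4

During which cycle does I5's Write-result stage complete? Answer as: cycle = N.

cycle 1: I1 issues→MUL
cycle 2: I1 reads
cycle 6: I1 exec-done
cycle 7: I1 writes R2
cycle 8: I2 issues→MUL
cycle 9: I2 reads
cycle 13: I2 exec-done
cycle 14: I2 writes R0
cycle 15: I3 issues→MUL
cycle 16: I3 reads
cycle 20: I3 exec-done
cycle 21: I3 writes R1
cycle 22: I4 issues→MUL
cycle 23: I4 reads | I5 issues→INT
cycle 24: I5 reads
cycle 25: I5 exec-done
cycle 26: I5 writes R1
cycle 27: I4 exec-done
cycle 28: I4 writes R3

cycle = 26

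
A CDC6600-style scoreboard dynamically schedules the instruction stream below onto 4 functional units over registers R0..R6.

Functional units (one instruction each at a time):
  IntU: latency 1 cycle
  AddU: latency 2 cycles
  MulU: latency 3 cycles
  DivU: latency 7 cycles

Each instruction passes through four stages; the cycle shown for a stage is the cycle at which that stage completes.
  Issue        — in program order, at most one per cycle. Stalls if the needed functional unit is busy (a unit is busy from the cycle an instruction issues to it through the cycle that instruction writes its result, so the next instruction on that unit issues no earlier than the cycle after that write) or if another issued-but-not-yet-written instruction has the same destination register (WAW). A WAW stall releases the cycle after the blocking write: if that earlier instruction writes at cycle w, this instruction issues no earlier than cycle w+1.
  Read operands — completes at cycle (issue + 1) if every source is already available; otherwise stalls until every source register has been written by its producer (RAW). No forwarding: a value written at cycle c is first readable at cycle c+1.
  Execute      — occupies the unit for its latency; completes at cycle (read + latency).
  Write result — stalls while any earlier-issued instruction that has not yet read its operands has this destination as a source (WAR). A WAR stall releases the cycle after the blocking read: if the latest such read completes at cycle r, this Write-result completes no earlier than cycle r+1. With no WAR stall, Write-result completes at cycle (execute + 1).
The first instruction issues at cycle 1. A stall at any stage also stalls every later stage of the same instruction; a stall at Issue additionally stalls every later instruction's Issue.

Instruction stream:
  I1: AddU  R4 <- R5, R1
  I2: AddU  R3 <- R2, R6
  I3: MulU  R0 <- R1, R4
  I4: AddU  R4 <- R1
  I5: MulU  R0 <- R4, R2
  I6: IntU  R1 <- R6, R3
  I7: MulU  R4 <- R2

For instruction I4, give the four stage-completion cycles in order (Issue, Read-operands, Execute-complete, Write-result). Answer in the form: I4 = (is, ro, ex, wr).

I1: IS=1 RO=2 EX=4 WR=5
I2: IS=6 RO=7 EX=9 WR=10  [struct: AddU busy until I1 writes@5]
I3: IS=7 RO=8 EX=11 WR=12
I4: IS=11 RO=12 EX=14 WR=15  [struct: AddU busy until I2 writes@10]
I5: IS=13 RO=16 EX=19 WR=20  [struct: MulU busy until I3 writes@12; RAW R4: wait I4 write@15]
I6: IS=14 RO=15 EX=16 WR=17
I7: IS=21 RO=22 EX=25 WR=26  [struct: MulU busy until I5 writes@20]

I4 = (11, 12, 14, 15)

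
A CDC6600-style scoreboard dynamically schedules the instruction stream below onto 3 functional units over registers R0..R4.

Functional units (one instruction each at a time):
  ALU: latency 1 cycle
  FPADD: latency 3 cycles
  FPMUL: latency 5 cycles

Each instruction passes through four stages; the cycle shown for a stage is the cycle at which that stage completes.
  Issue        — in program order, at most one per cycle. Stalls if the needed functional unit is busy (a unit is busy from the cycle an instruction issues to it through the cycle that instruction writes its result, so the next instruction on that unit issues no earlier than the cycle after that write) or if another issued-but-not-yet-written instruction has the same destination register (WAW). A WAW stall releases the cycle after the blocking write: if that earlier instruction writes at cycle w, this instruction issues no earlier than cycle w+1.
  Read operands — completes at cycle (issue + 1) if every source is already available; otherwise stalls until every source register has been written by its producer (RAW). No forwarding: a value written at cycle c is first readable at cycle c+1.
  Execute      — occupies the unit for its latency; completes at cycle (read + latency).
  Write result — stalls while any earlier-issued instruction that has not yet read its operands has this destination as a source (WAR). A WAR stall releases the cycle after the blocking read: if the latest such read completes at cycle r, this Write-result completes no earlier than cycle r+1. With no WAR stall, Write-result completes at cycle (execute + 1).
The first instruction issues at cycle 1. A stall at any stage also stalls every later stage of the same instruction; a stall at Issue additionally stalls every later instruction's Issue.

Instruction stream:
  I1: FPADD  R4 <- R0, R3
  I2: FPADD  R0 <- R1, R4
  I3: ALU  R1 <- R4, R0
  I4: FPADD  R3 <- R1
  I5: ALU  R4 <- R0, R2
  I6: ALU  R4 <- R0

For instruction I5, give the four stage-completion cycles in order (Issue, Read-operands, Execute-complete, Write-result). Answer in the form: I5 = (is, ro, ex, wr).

[I1] 1/2/5/6
[I2] 7/8/11/12  (struct: FPADD busy until I1 writes@6)
[I3] 8/13/14/15  (RAW R0: wait I2 write@12)
[I4] 13/16/19/20  (struct: FPADD busy until I2 writes@12; RAW R1: wait I3 write@15)
[I5] 16/17/18/19  (struct: ALU busy until I3 writes@15)
[I6] 20/21/22/23  (struct: ALU busy until I5 writes@19)

I5 = (16, 17, 18, 19)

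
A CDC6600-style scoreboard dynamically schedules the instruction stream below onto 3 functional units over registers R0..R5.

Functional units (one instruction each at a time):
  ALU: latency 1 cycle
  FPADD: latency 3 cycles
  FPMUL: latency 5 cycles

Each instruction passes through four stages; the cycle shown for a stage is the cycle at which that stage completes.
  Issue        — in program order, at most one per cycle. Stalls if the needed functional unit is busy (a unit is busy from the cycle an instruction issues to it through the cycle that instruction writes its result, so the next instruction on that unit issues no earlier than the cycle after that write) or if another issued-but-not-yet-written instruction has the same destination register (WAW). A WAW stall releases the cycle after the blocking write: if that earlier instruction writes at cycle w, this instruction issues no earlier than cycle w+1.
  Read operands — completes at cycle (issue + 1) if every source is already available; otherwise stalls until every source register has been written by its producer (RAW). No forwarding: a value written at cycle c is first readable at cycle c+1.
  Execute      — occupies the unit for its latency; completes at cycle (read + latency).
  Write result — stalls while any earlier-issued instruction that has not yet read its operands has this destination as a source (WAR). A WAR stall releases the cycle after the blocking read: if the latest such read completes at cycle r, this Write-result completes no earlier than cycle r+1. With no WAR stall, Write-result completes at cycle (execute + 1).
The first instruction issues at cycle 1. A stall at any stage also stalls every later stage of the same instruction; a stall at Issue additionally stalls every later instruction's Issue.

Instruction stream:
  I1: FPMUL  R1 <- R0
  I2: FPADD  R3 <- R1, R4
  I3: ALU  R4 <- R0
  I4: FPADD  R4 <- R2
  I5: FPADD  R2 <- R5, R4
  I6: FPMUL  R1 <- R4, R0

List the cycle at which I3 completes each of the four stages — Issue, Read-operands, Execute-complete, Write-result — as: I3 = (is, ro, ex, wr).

cycle 1: I1 dispatched to FPMUL
cycle 2: I1 operands ready · I2 dispatched to FPADD
cycle 3: I3 dispatched to ALU
cycle 4: I3 operands ready
cycle 5: I3 complete
cycle 7: I1 complete
cycle 8: R1←I1
cycle 9: I2 operands ready
cycle 10: R4←I3
cycle 12: I2 complete
cycle 13: R3←I2
cycle 14: I4 dispatched to FPADD
cycle 15: I4 operands ready
cycle 18: I4 complete
cycle 19: R4←I4
cycle 20: I5 dispatched to FPADD
cycle 21: I5 operands ready · I6 dispatched to FPMUL
cycle 22: I6 operands ready
cycle 24: I5 complete
cycle 25: R2←I5
cycle 27: I6 complete
cycle 28: R1←I6

I3 = (3, 4, 5, 10)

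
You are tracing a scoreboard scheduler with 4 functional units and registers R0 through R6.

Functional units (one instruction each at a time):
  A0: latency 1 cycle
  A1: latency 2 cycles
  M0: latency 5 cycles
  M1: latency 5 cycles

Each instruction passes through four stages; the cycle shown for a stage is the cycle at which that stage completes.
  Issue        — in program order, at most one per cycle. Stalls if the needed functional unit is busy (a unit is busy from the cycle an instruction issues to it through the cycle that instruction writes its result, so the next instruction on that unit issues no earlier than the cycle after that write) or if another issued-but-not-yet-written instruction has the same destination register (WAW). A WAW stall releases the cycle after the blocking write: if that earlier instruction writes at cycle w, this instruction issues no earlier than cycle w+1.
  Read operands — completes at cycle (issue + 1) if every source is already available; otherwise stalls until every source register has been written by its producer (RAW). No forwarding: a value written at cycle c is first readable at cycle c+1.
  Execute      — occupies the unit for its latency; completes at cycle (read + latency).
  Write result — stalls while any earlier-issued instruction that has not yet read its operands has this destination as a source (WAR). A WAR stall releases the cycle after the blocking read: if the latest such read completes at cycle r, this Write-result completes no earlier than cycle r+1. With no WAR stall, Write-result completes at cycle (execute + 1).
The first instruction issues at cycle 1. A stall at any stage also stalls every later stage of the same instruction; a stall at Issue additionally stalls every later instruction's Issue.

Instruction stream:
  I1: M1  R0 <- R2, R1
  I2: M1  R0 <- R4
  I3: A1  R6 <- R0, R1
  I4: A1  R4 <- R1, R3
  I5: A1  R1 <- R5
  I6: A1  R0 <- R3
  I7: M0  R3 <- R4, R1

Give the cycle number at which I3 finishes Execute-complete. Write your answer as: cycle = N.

cycle = 19

I1 -> (1, 2, 7, 8)
I2 -> (9, 10, 15, 16)  // struct: M1 busy until I1 writes@8
I3 -> (10, 17, 19, 20)  // RAW R0: wait I2 write@16
I4 -> (21, 22, 24, 25)  // struct: A1 busy until I3 writes@20
I5 -> (26, 27, 29, 30)  // struct: A1 busy until I4 writes@25
I6 -> (31, 32, 34, 35)  // struct: A1 busy until I5 writes@30
I7 -> (32, 33, 38, 39)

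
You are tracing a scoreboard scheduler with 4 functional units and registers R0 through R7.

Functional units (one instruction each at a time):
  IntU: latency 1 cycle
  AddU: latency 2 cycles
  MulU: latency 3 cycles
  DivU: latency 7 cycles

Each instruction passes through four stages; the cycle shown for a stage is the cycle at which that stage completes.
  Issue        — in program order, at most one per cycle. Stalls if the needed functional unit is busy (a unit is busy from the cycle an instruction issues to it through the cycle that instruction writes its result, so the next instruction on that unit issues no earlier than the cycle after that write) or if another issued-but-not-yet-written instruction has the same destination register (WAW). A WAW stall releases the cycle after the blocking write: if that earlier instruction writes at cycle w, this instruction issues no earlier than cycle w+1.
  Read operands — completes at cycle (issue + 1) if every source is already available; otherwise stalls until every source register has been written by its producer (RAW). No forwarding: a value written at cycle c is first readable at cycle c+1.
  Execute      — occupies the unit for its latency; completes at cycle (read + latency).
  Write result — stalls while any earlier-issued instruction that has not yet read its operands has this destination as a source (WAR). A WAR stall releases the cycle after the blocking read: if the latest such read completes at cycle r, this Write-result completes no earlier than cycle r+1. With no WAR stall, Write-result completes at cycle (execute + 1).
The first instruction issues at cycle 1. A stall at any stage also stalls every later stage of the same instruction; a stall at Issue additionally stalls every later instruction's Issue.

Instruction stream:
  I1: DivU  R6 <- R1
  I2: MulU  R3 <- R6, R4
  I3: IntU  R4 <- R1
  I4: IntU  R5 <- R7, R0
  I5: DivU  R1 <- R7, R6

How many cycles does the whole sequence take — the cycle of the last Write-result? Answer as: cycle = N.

cycle = 23

[1] I1 issues→DivU
[2] I1 reads, I2 issues→MulU
[3] I3 issues→IntU
[4] I3 reads
[5] I3 exec-done
[9] I1 exec-done
[10] I1 writes R6
[11] I2 reads
[12] I3 writes R4
[13] I4 issues→IntU
[14] I2 exec-done, I4 reads, I5 issues→DivU
[15] I2 writes R3, I4 exec-done, I5 reads
[16] I4 writes R5
[22] I5 exec-done
[23] I5 writes R1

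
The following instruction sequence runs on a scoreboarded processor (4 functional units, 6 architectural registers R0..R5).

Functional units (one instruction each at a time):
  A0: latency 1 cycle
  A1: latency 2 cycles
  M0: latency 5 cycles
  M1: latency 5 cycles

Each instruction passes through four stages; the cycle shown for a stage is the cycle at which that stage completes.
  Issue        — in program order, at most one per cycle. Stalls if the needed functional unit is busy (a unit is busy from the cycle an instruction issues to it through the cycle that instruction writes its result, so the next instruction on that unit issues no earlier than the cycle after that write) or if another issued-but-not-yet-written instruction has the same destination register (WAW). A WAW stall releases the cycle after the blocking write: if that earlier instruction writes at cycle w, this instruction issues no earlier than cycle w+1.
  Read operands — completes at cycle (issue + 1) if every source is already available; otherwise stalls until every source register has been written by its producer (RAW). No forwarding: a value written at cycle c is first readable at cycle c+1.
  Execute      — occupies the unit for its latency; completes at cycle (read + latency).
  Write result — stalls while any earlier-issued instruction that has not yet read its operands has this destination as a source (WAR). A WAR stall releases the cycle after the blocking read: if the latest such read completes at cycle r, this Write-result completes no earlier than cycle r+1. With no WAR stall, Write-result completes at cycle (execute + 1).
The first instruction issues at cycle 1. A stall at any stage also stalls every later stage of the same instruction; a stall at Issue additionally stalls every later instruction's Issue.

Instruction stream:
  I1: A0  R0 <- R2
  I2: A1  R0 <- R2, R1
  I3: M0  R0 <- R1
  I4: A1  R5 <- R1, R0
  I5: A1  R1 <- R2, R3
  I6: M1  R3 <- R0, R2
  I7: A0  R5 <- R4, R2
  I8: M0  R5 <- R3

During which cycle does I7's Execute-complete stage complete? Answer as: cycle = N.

I1  is:1  ro:2  ex:3  wr:4
I2  is:5  ro:6  ex:8  wr:9  — WAW R0: wait I1 write@4
I3  is:10  ro:11  ex:16  wr:17  — WAW R0: wait I2 write@9
I4  is:11  ro:18  ex:20  wr:21  — RAW R0: wait I3 write@17
I5  is:22  ro:23  ex:25  wr:26  — struct: A1 busy until I4 writes@21
I6  is:23  ro:24  ex:29  wr:30
I7  is:24  ro:25  ex:26  wr:27
I8  is:28  ro:31  ex:36  wr:37  — WAW R5: wait I7 write@27, RAW R3: wait I6 write@30

cycle = 26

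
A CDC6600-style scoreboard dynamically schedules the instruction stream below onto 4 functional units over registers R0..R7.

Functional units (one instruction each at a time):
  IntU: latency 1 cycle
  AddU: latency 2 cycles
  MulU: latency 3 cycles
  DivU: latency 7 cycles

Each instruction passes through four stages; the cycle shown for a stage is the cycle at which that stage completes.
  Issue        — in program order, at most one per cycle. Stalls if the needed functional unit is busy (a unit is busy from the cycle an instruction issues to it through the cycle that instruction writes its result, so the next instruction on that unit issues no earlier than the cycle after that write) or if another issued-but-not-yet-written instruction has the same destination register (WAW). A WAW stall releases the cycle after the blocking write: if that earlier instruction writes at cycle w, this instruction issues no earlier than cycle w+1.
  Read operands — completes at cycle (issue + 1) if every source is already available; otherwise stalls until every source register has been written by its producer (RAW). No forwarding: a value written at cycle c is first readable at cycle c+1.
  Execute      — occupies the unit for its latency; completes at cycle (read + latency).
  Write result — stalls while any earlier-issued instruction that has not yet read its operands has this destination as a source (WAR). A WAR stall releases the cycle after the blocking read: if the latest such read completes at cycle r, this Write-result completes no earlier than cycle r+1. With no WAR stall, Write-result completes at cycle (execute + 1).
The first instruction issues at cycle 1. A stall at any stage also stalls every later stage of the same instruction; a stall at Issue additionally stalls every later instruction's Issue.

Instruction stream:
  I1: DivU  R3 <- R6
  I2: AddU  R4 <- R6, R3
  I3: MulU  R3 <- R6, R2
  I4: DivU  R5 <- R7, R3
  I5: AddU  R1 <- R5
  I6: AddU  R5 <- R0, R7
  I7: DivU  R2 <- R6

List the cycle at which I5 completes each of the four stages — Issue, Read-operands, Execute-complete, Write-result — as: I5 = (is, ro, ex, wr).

I5 = (15, 26, 28, 29)

c1: I1 dispatched to DivU
c2: I1 operands ready · I2 dispatched to AddU
c9: I1 complete
c10: R3←I1
c11: I2 operands ready · I3 dispatched to MulU
c12: I3 operands ready · I4 dispatched to DivU
c13: I2 complete
c14: R4←I2
c15: I3 complete · I5 dispatched to AddU
c16: R3←I3
c17: I4 operands ready
c24: I4 complete
c25: R5←I4
c26: I5 operands ready
c28: I5 complete
c29: R1←I5
c30: I6 dispatched to AddU
c31: I6 operands ready · I7 dispatched to DivU
c32: I7 operands ready
c33: I6 complete
c34: R5←I6
c39: I7 complete
c40: R2←I7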